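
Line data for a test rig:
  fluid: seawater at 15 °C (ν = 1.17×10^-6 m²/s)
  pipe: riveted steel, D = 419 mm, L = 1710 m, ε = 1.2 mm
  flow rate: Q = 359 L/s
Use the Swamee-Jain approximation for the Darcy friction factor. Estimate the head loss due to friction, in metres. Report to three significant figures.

V = 4Q/(πD²) = 4·0.359/(π·0.419²) = 2.604 m/s
Re = VD/ν = 2.604·0.419/1.17×10^-6 = 9.32×10^5 → turbulent
ε/D = 1.2/419 = 0.00286
Swamee-Jain: f = 0.02605
h_f = f(L/D)V²/(2g) = 0.02605·(1710/0.419)·2.604²/(2·9.81) = 36.73 m

h_f ≈ 36.7 m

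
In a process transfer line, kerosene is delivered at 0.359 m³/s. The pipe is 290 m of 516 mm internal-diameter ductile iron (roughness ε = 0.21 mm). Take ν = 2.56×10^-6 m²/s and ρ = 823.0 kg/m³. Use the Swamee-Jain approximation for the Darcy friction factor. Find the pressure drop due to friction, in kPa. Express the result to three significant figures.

Δp ≈ 12.0 kPa

V = 4Q/(πD²) = 4·0.359/(π·0.516²) = 1.717 m/s
Re = VD/ν = 1.717·0.516/2.56×10^-6 = 3.46×10^5 → turbulent
ε/D = 0.21/516 = 4.07×10^-4
Swamee-Jain: f = 0.01758
h_f = f(L/D)V²/(2g) = 0.01758·(290/0.516)·1.717²/(2·9.81) = 1.484 m
Δp = ρg·h_f = 823.0·9.81·1.484 = 11.98 kPa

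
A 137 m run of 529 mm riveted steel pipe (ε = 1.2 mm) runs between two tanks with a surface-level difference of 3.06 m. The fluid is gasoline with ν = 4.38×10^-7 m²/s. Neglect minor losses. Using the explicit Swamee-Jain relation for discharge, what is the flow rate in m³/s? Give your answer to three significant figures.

Swamee-Jain (Type II): Q = -0.965·√(gD⁵h_f/L)·ln[ε/(3.7D) + √(3.17ν²L/(gD³h_f))]
√(gD⁵h_f/L) = √(9.81·0.529⁵·3.06/137) = 0.09527
ε/(3.7D) = 6.13×10^-4; √(3.17ν²L/(gD³h_f)) = 4.33×10^-6
Q = -0.965·0.09527·ln(6.174×10^-4) = 0.6794 m³/s
Check: V = 3.09 m/s, Re = 3.73×10^6, f = 0.02430, h_f = 3.07 m ≈ 3.06 m ✓

Q ≈ 0.679 m³/s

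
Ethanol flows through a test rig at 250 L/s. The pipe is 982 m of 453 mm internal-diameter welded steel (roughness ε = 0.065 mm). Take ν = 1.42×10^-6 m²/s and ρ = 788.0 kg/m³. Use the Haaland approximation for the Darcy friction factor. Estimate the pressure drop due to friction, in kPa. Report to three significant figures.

Δp ≈ 30.3 kPa

V = 4Q/(πD²) = 4·0.250/(π·0.453²) = 1.551 m/s
Re = VD/ν = 1.551·0.453/1.42×10^-6 = 4.95×10^5 → turbulent
ε/D = 0.065/453 = 1.43×10^-4
Haaland: f = 0.01475
h_f = f(L/D)V²/(2g) = 0.01475·(982/0.453)·1.551²/(2·9.81) = 3.921 m
Δp = ρg·h_f = 788.0·9.81·3.921 = 30.31 kPa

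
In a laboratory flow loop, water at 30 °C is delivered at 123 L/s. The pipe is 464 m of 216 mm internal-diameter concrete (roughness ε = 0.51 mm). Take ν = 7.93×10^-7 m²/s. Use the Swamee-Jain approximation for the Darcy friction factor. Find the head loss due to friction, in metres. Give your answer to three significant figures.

V = 4Q/(πD²) = 4·0.123/(π·0.216²) = 3.357 m/s
Re = VD/ν = 3.357·0.216/7.93×10^-7 = 9.14×10^5 → turbulent
ε/D = 0.51/216 = 0.00236
Swamee-Jain: f = 0.02474
h_f = f(L/D)V²/(2g) = 0.02474·(464/0.216)·3.357²/(2·9.81) = 30.53 m

h_f ≈ 30.5 m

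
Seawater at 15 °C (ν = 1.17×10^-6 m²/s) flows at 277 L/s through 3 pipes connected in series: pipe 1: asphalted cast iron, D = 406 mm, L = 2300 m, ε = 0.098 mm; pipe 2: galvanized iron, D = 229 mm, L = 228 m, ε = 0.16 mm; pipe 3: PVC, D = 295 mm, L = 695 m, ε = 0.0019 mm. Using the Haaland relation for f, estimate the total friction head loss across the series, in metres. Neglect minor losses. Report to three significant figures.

H ≈ 85.2 m

Pipe 1: V = 2.140 m/s, Re = 7.42×10^5, ε/D = 2.41×10^-4, f = 0.01527, h_1 = f(L/D)V²/2g = 20.18 m
Pipe 2: V = 6.725 m/s, Re = 1.32×10^6, ε/D = 6.99×10^-4, f = 0.01833, h_2 = f(L/D)V²/2g = 42.07 m
Pipe 3: V = 4.053 m/s, Re = 1.02×10^6, ε/D = 6.44×10^-6, f = 0.01166, h_3 = f(L/D)V²/2g = 22.99 m
Series → Q common, losses add: H = Σh = 85.24 m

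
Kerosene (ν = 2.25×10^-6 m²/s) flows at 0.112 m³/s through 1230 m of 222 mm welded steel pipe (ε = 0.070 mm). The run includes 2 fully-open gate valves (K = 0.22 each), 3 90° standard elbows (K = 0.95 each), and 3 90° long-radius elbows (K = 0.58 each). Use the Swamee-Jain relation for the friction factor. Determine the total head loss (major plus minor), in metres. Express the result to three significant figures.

V = 4Q/(πD²) = 2.893 m/s; V²/2g = 0.4267 m
Re = 2.85×10^5, ε/D = 3.15×10^-4 → f = 0.01725 (Swamee-Jain)
Major: h_f = f(L/D)·V²/2g = 0.01725·5541·0.4267 = 40.77 m
Minor: ΣK = 5.03; h_m = ΣK·V²/2g = 2.146 m
Total H_L = 40.77 + 2.146 = 42.92 m

H_L ≈ 42.9 m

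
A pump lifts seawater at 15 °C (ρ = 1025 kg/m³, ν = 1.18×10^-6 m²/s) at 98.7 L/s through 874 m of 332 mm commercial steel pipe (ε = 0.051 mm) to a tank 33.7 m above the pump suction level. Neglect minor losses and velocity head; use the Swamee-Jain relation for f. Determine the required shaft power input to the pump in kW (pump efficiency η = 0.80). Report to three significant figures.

P_shaft ≈ 45.2 kW

V = 4Q/(πD²) = 1.140 m/s; Re = 3.21×10^5; ε/D = 1.54×10^-4; f = 0.01580
h_f = f(L/D)V²/2g = 2.755 m
Total head H = z + h_f = 33.7 + 2.755 = 36.45 m
P_hyd = ρgQH = 1025·9.81·0.0987·36.45 = 36.18 kW
P_shaft = P_hyd/η = 36.18/0.80 = 45.22 kW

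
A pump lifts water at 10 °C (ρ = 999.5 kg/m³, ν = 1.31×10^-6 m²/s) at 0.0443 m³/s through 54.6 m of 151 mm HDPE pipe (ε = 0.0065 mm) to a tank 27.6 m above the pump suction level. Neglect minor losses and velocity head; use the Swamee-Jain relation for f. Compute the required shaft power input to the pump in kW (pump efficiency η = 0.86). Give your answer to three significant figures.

V = 4Q/(πD²) = 2.474 m/s; Re = 2.85×10^5; ε/D = 4.30×10^-5; f = 0.01499
h_f = f(L/D)V²/2g = 1.690 m
Total head H = z + h_f = 27.6 + 1.690 = 29.29 m
P_hyd = ρgQH = 999.5·9.81·0.0443·29.29 = 12.72 kW
P_shaft = P_hyd/η = 12.72/0.86 = 14.79 kW

P_shaft ≈ 14.8 kW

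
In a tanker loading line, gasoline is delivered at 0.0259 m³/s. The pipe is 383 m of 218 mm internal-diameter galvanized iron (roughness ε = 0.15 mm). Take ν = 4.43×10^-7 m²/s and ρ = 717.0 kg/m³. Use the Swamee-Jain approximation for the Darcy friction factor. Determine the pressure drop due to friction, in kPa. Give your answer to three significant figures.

Δp ≈ 5.82 kPa

V = 4Q/(πD²) = 4·0.0259/(π·0.218²) = 0.6939 m/s
Re = VD/ν = 0.6939·0.218/4.43×10^-7 = 3.41×10^5 → turbulent
ε/D = 0.15/218 = 6.88×10^-4
Swamee-Jain: f = 0.01919
h_f = f(L/D)V²/(2g) = 0.01919·(383/0.218)·0.6939²/(2·9.81) = 0.8276 m
Δp = ρg·h_f = 717.0·9.81·0.8276 = 5.821 kPa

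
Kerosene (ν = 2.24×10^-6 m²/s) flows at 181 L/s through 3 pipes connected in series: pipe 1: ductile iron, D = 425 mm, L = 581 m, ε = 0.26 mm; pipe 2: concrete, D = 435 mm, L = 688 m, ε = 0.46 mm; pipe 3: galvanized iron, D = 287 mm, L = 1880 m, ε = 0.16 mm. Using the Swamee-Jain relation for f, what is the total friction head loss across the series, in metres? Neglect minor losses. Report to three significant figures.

H ≈ 52.9 m

Pipe 1: V = 1.276 m/s, Re = 2.42×10^5, ε/D = 6.12×10^-4, f = 0.01922, h_1 = f(L/D)V²/2g = 2.180 m
Pipe 2: V = 1.218 m/s, Re = 2.37×10^5, ε/D = 0.00106, f = 0.02122, h_2 = f(L/D)V²/2g = 2.537 m
Pipe 3: V = 2.798 m/s, Re = 3.58×10^5, ε/D = 5.57×10^-4, f = 0.01845, h_3 = f(L/D)V²/2g = 48.21 m
Series → Q common, losses add: H = Σh = 52.92 m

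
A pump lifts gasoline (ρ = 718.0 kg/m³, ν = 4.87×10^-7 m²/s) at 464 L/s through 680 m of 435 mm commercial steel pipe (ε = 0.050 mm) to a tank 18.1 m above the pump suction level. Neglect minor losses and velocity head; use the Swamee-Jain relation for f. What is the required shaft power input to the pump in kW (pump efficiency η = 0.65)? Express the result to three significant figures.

P_shaft ≈ 142 kW

V = 4Q/(πD²) = 3.122 m/s; Re = 2.79×10^6; ε/D = 1.15×10^-4; f = 0.01293
h_f = f(L/D)V²/2g = 10.05 m
Total head H = z + h_f = 18.1 + 10.05 = 28.15 m
P_hyd = ρgQH = 718.0·9.81·0.464·28.15 = 91.99 kW
P_shaft = P_hyd/η = 91.99/0.65 = 141.5 kW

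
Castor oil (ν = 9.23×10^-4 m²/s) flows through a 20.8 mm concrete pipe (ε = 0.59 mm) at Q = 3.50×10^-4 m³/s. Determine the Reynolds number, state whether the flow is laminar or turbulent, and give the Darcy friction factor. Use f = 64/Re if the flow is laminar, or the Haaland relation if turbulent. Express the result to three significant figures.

Re ≈ 23.2; laminar; f = 64/Re ≈ 2.76

V = 4Q/(πD²) = 1.030 m/s
Re = VD/ν = 1.030·0.0208/9.23×10^-4 = 23.2
Re < 2300 → laminar → f = 64/Re = 2.757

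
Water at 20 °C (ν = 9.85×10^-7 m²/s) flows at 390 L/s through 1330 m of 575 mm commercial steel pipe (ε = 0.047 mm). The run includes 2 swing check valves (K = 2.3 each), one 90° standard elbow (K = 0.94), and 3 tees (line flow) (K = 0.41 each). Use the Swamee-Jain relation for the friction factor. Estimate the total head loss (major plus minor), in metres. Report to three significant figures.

V = 4Q/(πD²) = 1.502 m/s; V²/2g = 0.1150 m
Re = 8.77×10^5, ε/D = 8.17×10^-5 → f = 0.01339 (Swamee-Jain)
Major: h_f = f(L/D)·V²/2g = 0.01339·2313·0.1150 = 3.562 m
Minor: ΣK = 6.77; h_m = ΣK·V²/2g = 0.7783 m
Total H_L = 3.562 + 0.7783 = 4.340 m

H_L ≈ 4.34 m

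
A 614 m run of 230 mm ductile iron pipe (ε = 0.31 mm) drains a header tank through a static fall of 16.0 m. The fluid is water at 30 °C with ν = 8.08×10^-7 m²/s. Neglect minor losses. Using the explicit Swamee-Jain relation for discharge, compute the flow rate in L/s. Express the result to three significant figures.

Q ≈ 97.2 L/s

Swamee-Jain (Type II): Q = -0.965·√(gD⁵h_f/L)·ln[ε/(3.7D) + √(3.17ν²L/(gD³h_f))]
√(gD⁵h_f/L) = √(9.81·0.230⁵·16.0/614) = 0.01283
ε/(3.7D) = 3.64×10^-4; √(3.17ν²L/(gD³h_f)) = 2.58×10^-5
Q = -0.965·0.01283·ln(3.901×10^-4) = 0.09716 m³/s
Check: V = 2.34 m/s, Re = 6.66×10^5, f = 0.02161, h_f = 16.1 m ≈ 16.0 m ✓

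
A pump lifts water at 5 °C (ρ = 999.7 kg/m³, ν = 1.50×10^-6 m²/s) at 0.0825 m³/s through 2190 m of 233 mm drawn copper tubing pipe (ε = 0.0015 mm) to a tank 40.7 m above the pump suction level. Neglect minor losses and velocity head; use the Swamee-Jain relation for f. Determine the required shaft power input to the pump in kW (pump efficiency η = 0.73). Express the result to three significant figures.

P_shaft ≈ 73.8 kW

V = 4Q/(πD²) = 1.935 m/s; Re = 3.01×10^5; ε/D = 6.44×10^-6; f = 0.01445
h_f = f(L/D)V²/2g = 25.91 m
Total head H = z + h_f = 40.7 + 25.91 = 66.61 m
P_hyd = ρgQH = 999.7·9.81·0.0825·66.61 = 53.89 kW
P_shaft = P_hyd/η = 53.89/0.73 = 73.82 kW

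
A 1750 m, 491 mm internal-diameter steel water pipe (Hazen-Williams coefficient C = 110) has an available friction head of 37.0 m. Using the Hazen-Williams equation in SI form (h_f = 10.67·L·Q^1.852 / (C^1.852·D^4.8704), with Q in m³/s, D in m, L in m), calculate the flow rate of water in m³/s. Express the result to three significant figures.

Rearranging: Q = [h_f·C^1.852·D^4.8704 / (10.67·L)]^(1/1.852)
Q = [37.0·110^1.852·0.491^4.8704 / (10.67·1750)]^0.540 = 0.5882 m³/s

Q ≈ 0.588 m³/s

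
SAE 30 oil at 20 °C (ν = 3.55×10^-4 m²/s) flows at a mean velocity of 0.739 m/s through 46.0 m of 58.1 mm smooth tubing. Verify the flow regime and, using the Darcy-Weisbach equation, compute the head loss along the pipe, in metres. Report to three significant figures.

Re = VD/ν = 0.739·0.05810/3.55×10^-4 = 121 → laminar (Re < 2300)
f = 64/Re = 0.5292
h_f = f(L/D)V²/(2g) = 0.5292·(46.0/0.05810)·0.739²/(2·9.81) = 11.66 m

h_f ≈ 11.7 m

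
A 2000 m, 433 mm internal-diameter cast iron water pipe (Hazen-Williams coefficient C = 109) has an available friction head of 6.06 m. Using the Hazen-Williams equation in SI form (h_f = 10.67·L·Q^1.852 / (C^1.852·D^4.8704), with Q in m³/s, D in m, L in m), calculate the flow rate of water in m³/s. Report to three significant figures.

Rearranging: Q = [h_f·C^1.852·D^4.8704 / (10.67·L)]^(1/1.852)
Q = [6.06·109^1.852·0.433^4.8704 / (10.67·2000)]^0.540 = 0.1467 m³/s

Q ≈ 0.147 m³/s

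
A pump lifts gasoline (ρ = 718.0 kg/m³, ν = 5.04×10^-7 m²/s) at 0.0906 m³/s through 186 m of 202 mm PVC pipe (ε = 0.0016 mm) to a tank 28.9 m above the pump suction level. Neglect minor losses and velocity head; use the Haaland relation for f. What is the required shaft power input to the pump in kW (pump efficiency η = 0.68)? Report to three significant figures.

V = 4Q/(πD²) = 2.827 m/s; Re = 1.13×10^6; ε/D = 7.92×10^-6; f = 0.01150
h_f = f(L/D)V²/2g = 4.314 m
Total head H = z + h_f = 28.9 + 4.314 = 33.21 m
P_hyd = ρgQH = 718.0·9.81·0.0906·33.21 = 21.20 kW
P_shaft = P_hyd/η = 21.20/0.68 = 31.17 kW

P_shaft ≈ 31.2 kW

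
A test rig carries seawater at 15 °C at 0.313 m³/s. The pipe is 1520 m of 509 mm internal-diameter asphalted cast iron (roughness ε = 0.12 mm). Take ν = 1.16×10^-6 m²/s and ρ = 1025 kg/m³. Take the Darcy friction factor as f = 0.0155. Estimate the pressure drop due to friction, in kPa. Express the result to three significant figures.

V = 4Q/(πD²) = 4·0.313/(π·0.509²) = 1.538 m/s
h_f = f(L/D)V²/(2g) = 0.01550·(1520/0.509)·1.538²/(2·9.81) = 5.582 m
Δp = ρg·h_f = 1025·9.81·5.582 = 56.13 kPa

Δp ≈ 56.1 kPa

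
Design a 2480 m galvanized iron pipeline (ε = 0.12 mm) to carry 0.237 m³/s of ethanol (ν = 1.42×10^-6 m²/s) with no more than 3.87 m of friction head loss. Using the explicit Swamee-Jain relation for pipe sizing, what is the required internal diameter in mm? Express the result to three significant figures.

D ≈ 551 mm

Swamee-Jain (Type III): D = 0.66·[ε^1.25·(LQ²/(gh_f))^4.75 + ν·Q^9.4·(L/(gh_f))^5.2]^0.04
LQ²/(gh_f) = 3.669; L/(gh_f) = 65.32
Term 1 = ε^1.25·(…)^4.75 = 0.00603; Term 2 = ν·Q^9.4·(…)^5.2 = 0.00517
D = 0.66·(0.00603 + 0.00517)^0.04 = 0.5515 m = 551 mm
Check: V = 0.992 m/s, Re = 3.85×10^5, f = 0.01604, h_f = 3.62 m ≈ 3.87 m ✓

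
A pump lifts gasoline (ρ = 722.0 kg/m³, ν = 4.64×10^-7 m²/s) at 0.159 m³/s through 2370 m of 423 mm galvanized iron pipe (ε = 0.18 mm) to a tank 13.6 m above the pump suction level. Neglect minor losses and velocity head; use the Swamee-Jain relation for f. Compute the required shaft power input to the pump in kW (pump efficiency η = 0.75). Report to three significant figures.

P_shaft ≈ 29.6 kW

V = 4Q/(πD²) = 1.131 m/s; Re = 1.03×10^6; ε/D = 4.26×10^-4; f = 0.01676
h_f = f(L/D)V²/2g = 6.126 m
Total head H = z + h_f = 13.6 + 6.126 = 19.73 m
P_hyd = ρgQH = 722.0·9.81·0.159·19.73 = 22.21 kW
P_shaft = P_hyd/η = 22.21/0.75 = 29.62 kW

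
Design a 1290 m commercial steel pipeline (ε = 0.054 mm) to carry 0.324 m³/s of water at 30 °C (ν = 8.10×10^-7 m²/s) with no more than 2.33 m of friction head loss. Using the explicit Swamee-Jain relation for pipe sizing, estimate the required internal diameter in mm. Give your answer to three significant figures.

Swamee-Jain (Type III): D = 0.66·[ε^1.25·(LQ²/(gh_f))^4.75 + ν·Q^9.4·(L/(gh_f))^5.2]^0.04
LQ²/(gh_f) = 5.925; L/(gh_f) = 56.44
Term 1 = ε^1.25·(…)^4.75 = 0.0217; Term 2 = ν·Q^9.4·(…)^5.2 = 0.0260
D = 0.66·(0.0217 + 0.0260)^0.04 = 0.5844 m = 584 mm
Check: V = 1.21 m/s, Re = 8.72×10^5, f = 0.01356, h_f = 2.23 m ≈ 2.33 m ✓

D ≈ 584 mm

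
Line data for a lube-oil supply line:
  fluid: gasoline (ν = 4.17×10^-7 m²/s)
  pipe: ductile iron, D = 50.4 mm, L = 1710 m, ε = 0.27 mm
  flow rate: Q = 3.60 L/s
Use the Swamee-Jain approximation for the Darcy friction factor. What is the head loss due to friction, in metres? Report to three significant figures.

V = 4Q/(πD²) = 4·0.00360/(π·0.0504²) = 1.804 m/s
Re = VD/ν = 1.804·0.0504/4.17×10^-7 = 2.18×10^5 → turbulent
ε/D = 0.27/50.4 = 0.00536
Swamee-Jain: f = 0.03159
h_f = f(L/D)V²/(2g) = 0.03159·(1710/0.0504)·1.804²/(2·9.81) = 177.9 m

h_f ≈ 178 m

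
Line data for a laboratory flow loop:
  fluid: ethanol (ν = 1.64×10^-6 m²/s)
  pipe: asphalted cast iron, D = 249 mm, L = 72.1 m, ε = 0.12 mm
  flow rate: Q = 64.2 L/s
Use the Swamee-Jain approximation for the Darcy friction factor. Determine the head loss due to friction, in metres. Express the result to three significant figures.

V = 4Q/(πD²) = 4·0.0642/(π·0.249²) = 1.318 m/s
Re = VD/ν = 1.318·0.249/1.64×10^-6 = 2.00×10^5 → turbulent
ε/D = 0.12/249 = 4.82×10^-4
Swamee-Jain: f = 0.01884
h_f = f(L/D)V²/(2g) = 0.01884·(72.1/0.249)·1.318²/(2·9.81) = 0.4832 m

h_f ≈ 0.483 m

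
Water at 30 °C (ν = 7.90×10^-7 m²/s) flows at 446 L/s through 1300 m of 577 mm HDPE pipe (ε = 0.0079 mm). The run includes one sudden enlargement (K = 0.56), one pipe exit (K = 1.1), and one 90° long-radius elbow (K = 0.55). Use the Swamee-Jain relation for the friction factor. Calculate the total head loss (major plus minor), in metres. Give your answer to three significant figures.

H_L ≈ 4.19 m

V = 4Q/(πD²) = 1.706 m/s; V²/2g = 0.1483 m
Re = 1.25×10^6, ε/D = 1.37×10^-5 → f = 0.01157 (Swamee-Jain)
Major: h_f = f(L/D)·V²/2g = 0.01157·2253·0.1483 = 3.865 m
Minor: ΣK = 2.21; h_m = ΣK·V²/2g = 0.3277 m
Total H_L = 3.865 + 0.3277 = 4.192 m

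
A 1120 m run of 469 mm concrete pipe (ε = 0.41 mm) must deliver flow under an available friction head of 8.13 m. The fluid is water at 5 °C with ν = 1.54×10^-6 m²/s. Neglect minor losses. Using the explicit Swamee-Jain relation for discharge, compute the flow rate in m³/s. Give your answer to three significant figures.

Q ≈ 0.319 m³/s

Swamee-Jain (Type II): Q = -0.965·√(gD⁵h_f/L)·ln[ε/(3.7D) + √(3.17ν²L/(gD³h_f))]
√(gD⁵h_f/L) = √(9.81·0.469⁵·8.13/1120) = 0.04020
ε/(3.7D) = 2.36×10^-4; √(3.17ν²L/(gD³h_f)) = 3.20×10^-5
Q = -0.965·0.04020·ln(2.683×10^-4) = 0.3190 m³/s
Check: V = 1.85 m/s, Re = 5.62×10^5, f = 0.01971, h_f = 8.18 m ≈ 8.13 m ✓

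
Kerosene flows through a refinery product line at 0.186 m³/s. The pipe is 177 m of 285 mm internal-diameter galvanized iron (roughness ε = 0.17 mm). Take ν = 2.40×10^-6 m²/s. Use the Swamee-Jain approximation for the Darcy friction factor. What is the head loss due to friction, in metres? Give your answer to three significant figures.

V = 4Q/(πD²) = 4·0.186/(π·0.285²) = 2.916 m/s
Re = VD/ν = 2.916·0.285/2.40×10^-6 = 3.46×10^5 → turbulent
ε/D = 0.17/285 = 5.96×10^-4
Swamee-Jain: f = 0.01870
h_f = f(L/D)V²/(2g) = 0.01870·(177/0.285)·2.916²/(2·9.81) = 5.032 m

h_f ≈ 5.03 m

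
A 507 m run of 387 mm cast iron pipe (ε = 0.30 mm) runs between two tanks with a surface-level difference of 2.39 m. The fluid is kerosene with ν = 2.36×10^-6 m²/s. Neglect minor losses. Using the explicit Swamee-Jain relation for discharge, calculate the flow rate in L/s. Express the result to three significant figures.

Swamee-Jain (Type II): Q = -0.965·√(gD⁵h_f/L)·ln[ε/(3.7D) + √(3.17ν²L/(gD³h_f))]
√(gD⁵h_f/L) = √(9.81·0.387⁵·2.39/507) = 0.02004
ε/(3.7D) = 2.10×10^-4; √(3.17ν²L/(gD³h_f)) = 8.12×10^-5
Q = -0.965·0.02004·ln(2.907×10^-4) = 0.1574 m³/s
Check: V = 1.34 m/s, Re = 2.19×10^5, f = 0.02013, h_f = 2.41 m ≈ 2.39 m ✓

Q ≈ 157 L/s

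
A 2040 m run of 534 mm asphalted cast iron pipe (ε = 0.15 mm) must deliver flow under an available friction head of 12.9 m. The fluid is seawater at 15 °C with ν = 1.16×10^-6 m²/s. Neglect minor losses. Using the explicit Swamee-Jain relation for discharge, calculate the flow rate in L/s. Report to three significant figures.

Q ≈ 463 L/s

Swamee-Jain (Type II): Q = -0.965·√(gD⁵h_f/L)·ln[ε/(3.7D) + √(3.17ν²L/(gD³h_f))]
√(gD⁵h_f/L) = √(9.81·0.534⁵·12.9/2040) = 0.05190
ε/(3.7D) = 7.59×10^-5; √(3.17ν²L/(gD³h_f)) = 2.13×10^-5
Q = -0.965·0.05190·ln(9.717×10^-5) = 0.4627 m³/s
Check: V = 2.07 m/s, Re = 9.51×10^5, f = 0.01562, h_f = 13.0 m ≈ 12.9 m ✓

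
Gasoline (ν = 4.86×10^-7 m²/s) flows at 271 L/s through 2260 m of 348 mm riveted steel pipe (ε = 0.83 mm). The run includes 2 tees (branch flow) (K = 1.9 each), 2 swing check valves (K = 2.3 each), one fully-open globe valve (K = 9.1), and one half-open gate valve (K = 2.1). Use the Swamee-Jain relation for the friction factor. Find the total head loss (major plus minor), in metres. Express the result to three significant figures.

V = 4Q/(πD²) = 2.849 m/s; V²/2g = 0.4138 m
Re = 2.04×10^6, ε/D = 0.00239 → f = 0.02468 (Swamee-Jain)
Major: h_f = f(L/D)·V²/2g = 0.02468·6494·0.4138 = 66.32 m
Minor: ΣK = 19.6; h_m = ΣK·V²/2g = 8.110 m
Total H_L = 66.32 + 8.110 = 74.43 m

H_L ≈ 74.4 m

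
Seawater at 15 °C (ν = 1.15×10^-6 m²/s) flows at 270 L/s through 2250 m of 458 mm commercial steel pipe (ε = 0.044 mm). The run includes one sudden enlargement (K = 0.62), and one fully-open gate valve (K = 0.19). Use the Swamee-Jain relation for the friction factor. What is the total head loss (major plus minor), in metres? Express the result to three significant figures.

H_L ≈ 9.53 m

V = 4Q/(πD²) = 1.639 m/s; V²/2g = 0.1369 m
Re = 6.53×10^5, ε/D = 9.61×10^-5 → f = 0.01400 (Swamee-Jain)
Major: h_f = f(L/D)·V²/2g = 0.01400·4913·0.1369 = 9.417 m
Minor: ΣK = 0.810; h_m = ΣK·V²/2g = 0.1109 m
Total H_L = 9.417 + 0.1109 = 9.528 m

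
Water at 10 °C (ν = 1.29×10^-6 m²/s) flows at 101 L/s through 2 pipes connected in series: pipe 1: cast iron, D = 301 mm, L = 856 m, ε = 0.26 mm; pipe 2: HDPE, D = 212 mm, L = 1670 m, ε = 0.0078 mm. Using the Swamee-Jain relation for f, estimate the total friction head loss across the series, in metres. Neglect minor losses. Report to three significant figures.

H ≈ 51.1 m

Pipe 1: V = 1.419 m/s, Re = 3.31×10^5, ε/D = 8.64×10^-4, f = 0.02006, h_1 = f(L/D)V²/2g = 5.859 m
Pipe 2: V = 2.861 m/s, Re = 4.70×10^5, ε/D = 3.68×10^-5, f = 0.01378, h_2 = f(L/D)V²/2g = 45.29 m
Series → Q common, losses add: H = Σh = 51.15 m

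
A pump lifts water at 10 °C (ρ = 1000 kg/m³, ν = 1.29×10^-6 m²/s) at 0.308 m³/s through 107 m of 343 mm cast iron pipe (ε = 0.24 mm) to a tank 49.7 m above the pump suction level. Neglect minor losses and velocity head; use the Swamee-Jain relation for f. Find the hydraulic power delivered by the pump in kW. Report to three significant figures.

P_hyd ≈ 160 kW

V = 4Q/(πD²) = 3.333 m/s; Re = 8.86×10^5; ε/D = 7.00×10^-4; f = 0.01858
h_f = f(L/D)V²/2g = 3.282 m
Total head H = z + h_f = 49.7 + 3.282 = 52.98 m
P_hyd = ρgQH = 1000·9.81·0.308·52.98 = 160.1 kW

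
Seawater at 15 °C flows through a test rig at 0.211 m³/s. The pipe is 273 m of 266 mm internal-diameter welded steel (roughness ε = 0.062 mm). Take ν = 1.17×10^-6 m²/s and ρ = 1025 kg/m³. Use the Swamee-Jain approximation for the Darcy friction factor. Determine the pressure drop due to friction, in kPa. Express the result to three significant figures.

Δp ≈ 116 kPa

V = 4Q/(πD²) = 4·0.211/(π·0.266²) = 3.797 m/s
Re = VD/ν = 3.797·0.266/1.17×10^-6 = 8.63×10^5 → turbulent
ε/D = 0.062/266 = 2.33×10^-4
Swamee-Jain: f = 0.01524
h_f = f(L/D)V²/(2g) = 0.01524·(273/0.266)·3.797²/(2·9.81) = 11.49 m
Δp = ρg·h_f = 1025·9.81·11.49 = 115.6 kPa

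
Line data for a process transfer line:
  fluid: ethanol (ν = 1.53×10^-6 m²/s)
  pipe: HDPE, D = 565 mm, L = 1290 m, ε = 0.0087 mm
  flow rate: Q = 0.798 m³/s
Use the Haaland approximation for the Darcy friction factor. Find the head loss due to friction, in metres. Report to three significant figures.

h_f ≈ 13.7 m

V = 4Q/(πD²) = 4·0.798/(π·0.565²) = 3.183 m/s
Re = VD/ν = 3.183·0.565/1.53×10^-6 = 1.18×10^6 → turbulent
ε/D = 0.0087/565 = 1.54×10^-5
Haaland: f = 0.01160
h_f = f(L/D)V²/(2g) = 0.01160·(1290/0.565)·3.183²/(2·9.81) = 13.67 m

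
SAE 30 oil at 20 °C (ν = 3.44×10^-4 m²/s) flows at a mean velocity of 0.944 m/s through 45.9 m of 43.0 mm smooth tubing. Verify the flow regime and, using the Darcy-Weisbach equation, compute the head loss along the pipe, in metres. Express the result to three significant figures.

Re = VD/ν = 0.944·0.04300/3.44×10^-4 = 118 → laminar (Re < 2300)
f = 64/Re = 0.5424
h_f = f(L/D)V²/(2g) = 0.5424·(45.9/0.04300)·0.944²/(2·9.81) = 26.30 m

h_f ≈ 26.3 m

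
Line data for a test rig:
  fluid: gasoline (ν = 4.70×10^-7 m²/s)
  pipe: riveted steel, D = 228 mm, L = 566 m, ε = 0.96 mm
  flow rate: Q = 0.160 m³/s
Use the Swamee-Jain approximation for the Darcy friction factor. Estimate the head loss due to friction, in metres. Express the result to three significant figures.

h_f ≈ 56.2 m

V = 4Q/(πD²) = 4·0.160/(π·0.228²) = 3.919 m/s
Re = VD/ν = 3.919·0.228/4.70×10^-7 = 1.90×10^6 → turbulent
ε/D = 0.96/228 = 0.00421
Swamee-Jain: f = 0.02894
h_f = f(L/D)V²/(2g) = 0.02894·(566/0.228)·3.919²/(2·9.81) = 56.24 m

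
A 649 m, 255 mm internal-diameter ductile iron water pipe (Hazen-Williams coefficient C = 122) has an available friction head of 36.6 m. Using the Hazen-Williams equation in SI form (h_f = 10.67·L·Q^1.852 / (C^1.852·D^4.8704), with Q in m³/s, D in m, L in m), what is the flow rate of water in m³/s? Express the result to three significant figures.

Rearranging: Q = [h_f·C^1.852·D^4.8704 / (10.67·L)]^(1/1.852)
Q = [36.6·122^1.852·0.255^4.8704 / (10.67·649)]^0.540 = 0.1978 m³/s

Q ≈ 0.198 m³/s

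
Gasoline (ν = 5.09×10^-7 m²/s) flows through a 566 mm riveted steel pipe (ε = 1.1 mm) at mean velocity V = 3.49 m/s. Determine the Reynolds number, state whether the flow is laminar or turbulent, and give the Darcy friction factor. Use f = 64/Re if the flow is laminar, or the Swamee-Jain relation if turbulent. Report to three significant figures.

Re ≈ 3.88×10^6; turbulent; f ≈ 0.0233

Re = VD/ν = 3.490·0.566/5.09×10^-7 = 3.88×10^6
Re > 4000 → turbulent; ε/D = 0.00194
Swamee-Jain: f = 0.02332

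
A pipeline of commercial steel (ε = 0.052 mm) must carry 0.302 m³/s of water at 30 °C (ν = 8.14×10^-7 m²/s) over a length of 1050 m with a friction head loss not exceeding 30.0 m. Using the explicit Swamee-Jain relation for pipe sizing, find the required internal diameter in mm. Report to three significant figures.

D ≈ 330 mm

Swamee-Jain (Type III): D = 0.66·[ε^1.25·(LQ²/(gh_f))^4.75 + ν·Q^9.4·(L/(gh_f))^5.2]^0.04
LQ²/(gh_f) = 0.3254; L/(gh_f) = 3.568
Term 1 = ε^1.25·(…)^4.75 = 2.13×10^-8; Term 2 = ν·Q^9.4·(…)^5.2 = 7.86×10^-9
D = 0.66·(2.13×10^-8 + 7.86×10^-9)^0.04 = 0.3297 m = 330 mm
Check: V = 3.54 m/s, Re = 1.43×10^6, f = 0.01399, h_f = 28.4 m ≈ 30.0 m ✓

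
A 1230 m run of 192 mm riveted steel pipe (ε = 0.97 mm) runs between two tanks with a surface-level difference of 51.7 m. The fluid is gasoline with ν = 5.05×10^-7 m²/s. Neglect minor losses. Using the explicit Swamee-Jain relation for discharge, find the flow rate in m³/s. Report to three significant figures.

Q ≈ 0.0659 m³/s

Swamee-Jain (Type II): Q = -0.965·√(gD⁵h_f/L)·ln[ε/(3.7D) + √(3.17ν²L/(gD³h_f))]
√(gD⁵h_f/L) = √(9.81·0.192⁵·51.7/1230) = 0.01037
ε/(3.7D) = 0.00137; √(3.17ν²L/(gD³h_f)) = 1.66×10^-5
Q = -0.965·0.01037·ln(0.001382) = 0.06590 m³/s
Check: V = 2.28 m/s, Re = 8.65×10^5, f = 0.03064, h_f = 51.8 m ≈ 51.7 m ✓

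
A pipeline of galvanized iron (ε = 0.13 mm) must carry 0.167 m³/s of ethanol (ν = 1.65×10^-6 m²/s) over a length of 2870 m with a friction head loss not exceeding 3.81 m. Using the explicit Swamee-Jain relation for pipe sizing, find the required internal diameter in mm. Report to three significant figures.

Swamee-Jain (Type III): D = 0.66·[ε^1.25·(LQ²/(gh_f))^4.75 + ν·Q^9.4·(L/(gh_f))^5.2]^0.04
LQ²/(gh_f) = 2.142; L/(gh_f) = 76.79
Term 1 = ε^1.25·(…)^4.75 = 5.17×10^-4; Term 2 = ν·Q^9.4·(…)^5.2 = 5.18×10^-4
D = 0.66·(5.17×10^-4 + 5.18×10^-4)^0.04 = 0.5014 m = 501 mm
Check: V = 0.846 m/s, Re = 2.57×10^5, f = 0.01704, h_f = 3.56 m ≈ 3.81 m ✓

D ≈ 501 mm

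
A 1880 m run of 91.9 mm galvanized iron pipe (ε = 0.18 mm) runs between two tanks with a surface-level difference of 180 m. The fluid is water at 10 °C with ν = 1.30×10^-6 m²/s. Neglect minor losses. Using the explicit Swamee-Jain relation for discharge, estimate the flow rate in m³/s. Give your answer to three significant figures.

Swamee-Jain (Type II): Q = -0.965·√(gD⁵h_f/L)·ln[ε/(3.7D) + √(3.17ν²L/(gD³h_f))]
√(gD⁵h_f/L) = √(9.81·0.0919⁵·180/1880) = 0.002481
ε/(3.7D) = 5.29×10^-4; √(3.17ν²L/(gD³h_f)) = 8.57×10^-5
Q = -0.965·0.002481·ln(6.151×10^-4) = 0.01770 m³/s
Check: V = 2.67 m/s, Re = 1.89×10^5, f = 0.02442, h_f = 181 m ≈ 180 m ✓

Q ≈ 0.0177 m³/s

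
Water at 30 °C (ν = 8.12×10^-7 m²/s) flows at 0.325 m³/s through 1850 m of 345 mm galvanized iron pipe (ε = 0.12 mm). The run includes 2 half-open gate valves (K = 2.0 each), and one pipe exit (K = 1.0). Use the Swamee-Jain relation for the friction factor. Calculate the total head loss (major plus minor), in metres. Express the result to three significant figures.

V = 4Q/(πD²) = 3.477 m/s; V²/2g = 0.6160 m
Re = 1.48×10^6, ε/D = 3.48×10^-4 → f = 0.01596 (Swamee-Jain)
Major: h_f = f(L/D)·V²/2g = 0.01596·5362·0.6160 = 52.71 m
Minor: ΣK = 5.00; h_m = ΣK·V²/2g = 3.080 m
Total H_L = 52.71 + 3.080 = 55.79 m

H_L ≈ 55.8 m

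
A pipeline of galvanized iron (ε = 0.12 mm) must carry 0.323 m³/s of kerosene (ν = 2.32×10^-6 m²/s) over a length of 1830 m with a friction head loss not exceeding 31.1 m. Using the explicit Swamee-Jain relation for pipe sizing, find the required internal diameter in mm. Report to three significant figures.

Swamee-Jain (Type III): D = 0.66·[ε^1.25·(LQ²/(gh_f))^4.75 + ν·Q^9.4·(L/(gh_f))^5.2]^0.04
LQ²/(gh_f) = 0.6258; L/(gh_f) = 5.998
Term 1 = ε^1.25·(…)^4.75 = 1.36×10^-6; Term 2 = ν·Q^9.4·(…)^5.2 = 6.28×10^-7
D = 0.66·(1.36×10^-6 + 6.28×10^-7)^0.04 = 0.3903 m = 390 mm
Check: V = 2.70 m/s, Re = 4.54×10^5, f = 0.01654, h_f = 28.8 m ≈ 31.1 m ✓

D ≈ 390 mm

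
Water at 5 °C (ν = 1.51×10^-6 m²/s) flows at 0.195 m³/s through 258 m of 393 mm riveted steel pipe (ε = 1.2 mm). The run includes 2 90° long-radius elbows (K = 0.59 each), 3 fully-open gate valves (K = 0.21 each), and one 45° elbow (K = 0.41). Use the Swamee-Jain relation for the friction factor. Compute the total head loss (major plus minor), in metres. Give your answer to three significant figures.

H_L ≈ 2.60 m

V = 4Q/(πD²) = 1.608 m/s; V²/2g = 0.1317 m
Re = 4.18×10^5, ε/D = 0.00305 → f = 0.02674 (Swamee-Jain)
Major: h_f = f(L/D)·V²/2g = 0.02674·656.5·0.1317 = 2.312 m
Minor: ΣK = 2.22; h_m = ΣK·V²/2g = 0.2924 m
Total H_L = 2.312 + 0.2924 = 2.604 m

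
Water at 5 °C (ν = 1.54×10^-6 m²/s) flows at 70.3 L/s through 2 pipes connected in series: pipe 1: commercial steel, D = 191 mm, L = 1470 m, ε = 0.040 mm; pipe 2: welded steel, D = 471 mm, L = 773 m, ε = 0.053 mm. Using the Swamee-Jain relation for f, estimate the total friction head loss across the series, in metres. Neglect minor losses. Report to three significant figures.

H ≈ 38.9 m

Pipe 1: V = 2.454 m/s, Re = 3.04×10^5, ε/D = 2.09×10^-4, f = 0.01636, h_1 = f(L/D)V²/2g = 38.63 m
Pipe 2: V = 0.4035 m/s, Re = 1.23×10^5, ε/D = 1.13×10^-4, f = 0.01784, h_2 = f(L/D)V²/2g = 0.2430 m
Series → Q common, losses add: H = Σh = 38.88 m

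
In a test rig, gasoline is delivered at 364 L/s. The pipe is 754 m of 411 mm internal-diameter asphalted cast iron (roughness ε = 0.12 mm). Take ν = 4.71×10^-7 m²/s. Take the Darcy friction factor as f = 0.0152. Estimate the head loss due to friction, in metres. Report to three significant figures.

V = 4Q/(πD²) = 4·0.364/(π·0.411²) = 2.744 m/s
h_f = f(L/D)V²/(2g) = 0.01520·(754/0.411)·2.744²/(2·9.81) = 10.70 m

h_f ≈ 10.7 m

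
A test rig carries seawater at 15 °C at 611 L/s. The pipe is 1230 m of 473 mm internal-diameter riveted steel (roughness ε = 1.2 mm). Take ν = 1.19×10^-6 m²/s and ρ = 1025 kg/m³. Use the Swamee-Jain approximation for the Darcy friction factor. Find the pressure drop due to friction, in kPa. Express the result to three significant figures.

Δp ≈ 405 kPa

V = 4Q/(πD²) = 4·0.611/(π·0.473²) = 3.477 m/s
Re = VD/ν = 3.477·0.473/1.19×10^-6 = 1.38×10^6 → turbulent
ε/D = 1.2/473 = 0.00254
Swamee-Jain: f = 0.02514
h_f = f(L/D)V²/(2g) = 0.02514·(1230/0.473)·3.477²/(2·9.81) = 40.29 m
Δp = ρg·h_f = 1025·9.81·40.29 = 405.2 kPa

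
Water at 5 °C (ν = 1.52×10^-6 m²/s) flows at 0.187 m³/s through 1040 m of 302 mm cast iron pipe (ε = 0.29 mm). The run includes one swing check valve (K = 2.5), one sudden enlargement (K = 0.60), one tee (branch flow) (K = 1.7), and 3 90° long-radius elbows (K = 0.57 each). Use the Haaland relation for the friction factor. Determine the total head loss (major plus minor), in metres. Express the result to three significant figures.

H_L ≈ 26.2 m

V = 4Q/(πD²) = 2.611 m/s; V²/2g = 0.3474 m
Re = 5.19×10^5, ε/D = 9.60×10^-4 → f = 0.02000 (Haaland)
Major: h_f = f(L/D)·V²/2g = 0.02000·3444·0.3474 = 23.93 m
Minor: ΣK = 6.51; h_m = ΣK·V²/2g = 2.261 m
Total H_L = 23.93 + 2.261 = 26.19 m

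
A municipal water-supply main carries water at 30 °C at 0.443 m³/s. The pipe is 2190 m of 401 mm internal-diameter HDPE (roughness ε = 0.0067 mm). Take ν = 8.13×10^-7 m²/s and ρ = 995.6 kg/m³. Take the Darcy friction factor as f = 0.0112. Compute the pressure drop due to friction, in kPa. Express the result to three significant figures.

Δp ≈ 375 kPa

V = 4Q/(πD²) = 4·0.443/(π·0.401²) = 3.508 m/s
h_f = f(L/D)V²/(2g) = 0.01120·(2190/0.401)·3.508²/(2·9.81) = 38.36 m
Δp = ρg·h_f = 995.6·9.81·38.36 = 374.6 kPa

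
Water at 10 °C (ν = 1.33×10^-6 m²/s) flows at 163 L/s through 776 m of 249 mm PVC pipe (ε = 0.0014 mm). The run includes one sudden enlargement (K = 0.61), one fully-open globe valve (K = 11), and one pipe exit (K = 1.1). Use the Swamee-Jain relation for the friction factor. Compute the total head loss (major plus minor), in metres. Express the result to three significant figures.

V = 4Q/(πD²) = 3.347 m/s; V²/2g = 0.5711 m
Re = 6.27×10^5, ε/D = 5.62×10^-6 → f = 0.01268 (Swamee-Jain)
Major: h_f = f(L/D)·V²/2g = 0.01268·3116·0.5711 = 22.57 m
Minor: ΣK = 12.7; h_m = ΣK·V²/2g = 7.258 m
Total H_L = 22.57 + 7.258 = 29.83 m

H_L ≈ 29.8 m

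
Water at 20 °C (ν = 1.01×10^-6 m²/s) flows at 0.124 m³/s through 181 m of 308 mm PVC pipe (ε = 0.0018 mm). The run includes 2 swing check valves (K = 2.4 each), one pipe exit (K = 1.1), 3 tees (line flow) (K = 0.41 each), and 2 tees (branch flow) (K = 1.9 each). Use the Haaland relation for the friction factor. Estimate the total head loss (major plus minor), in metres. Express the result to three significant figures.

H_L ≈ 2.63 m

V = 4Q/(πD²) = 1.664 m/s; V²/2g = 0.1412 m
Re = 5.08×10^5, ε/D = 5.84×10^-6 → f = 0.01309 (Haaland)
Major: h_f = f(L/D)·V²/2g = 0.01309·587.7·0.1412 = 1.086 m
Minor: ΣK = 10.9; h_m = ΣK·V²/2g = 1.543 m
Total H_L = 1.086 + 1.543 = 2.629 m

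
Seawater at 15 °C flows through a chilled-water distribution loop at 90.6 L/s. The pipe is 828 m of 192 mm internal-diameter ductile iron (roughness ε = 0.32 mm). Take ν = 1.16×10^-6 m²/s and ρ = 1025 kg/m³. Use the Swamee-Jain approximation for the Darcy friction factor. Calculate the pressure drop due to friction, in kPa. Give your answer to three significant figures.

Δp ≈ 494 kPa

V = 4Q/(πD²) = 4·0.0906/(π·0.192²) = 3.129 m/s
Re = VD/ν = 3.129·0.192/1.16×10^-6 = 5.18×10^5 → turbulent
ε/D = 0.32/192 = 0.00167
Swamee-Jain: f = 0.02284
h_f = f(L/D)V²/(2g) = 0.02284·(828/0.192)·3.129²/(2·9.81) = 49.16 m
Δp = ρg·h_f = 1025·9.81·49.16 = 494.4 kPa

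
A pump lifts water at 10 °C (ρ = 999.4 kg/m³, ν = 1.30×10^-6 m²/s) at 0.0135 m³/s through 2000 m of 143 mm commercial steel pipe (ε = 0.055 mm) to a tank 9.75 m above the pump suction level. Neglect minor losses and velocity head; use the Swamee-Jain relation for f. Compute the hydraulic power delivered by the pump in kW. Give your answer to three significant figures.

V = 4Q/(πD²) = 0.8406 m/s; Re = 9.25×10^4; ε/D = 3.85×10^-4; f = 0.02012
h_f = f(L/D)V²/2g = 10.14 m
Total head H = z + h_f = 9.75 + 10.14 = 19.89 m
P_hyd = ρgQH = 999.4·9.81·0.0135·19.89 = 2.632 kW

P_hyd ≈ 2.63 kW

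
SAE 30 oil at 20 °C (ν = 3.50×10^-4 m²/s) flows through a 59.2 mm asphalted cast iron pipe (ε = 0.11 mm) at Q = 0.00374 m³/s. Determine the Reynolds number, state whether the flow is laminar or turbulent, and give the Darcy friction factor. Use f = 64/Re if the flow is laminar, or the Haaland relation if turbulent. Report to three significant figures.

V = 4Q/(πD²) = 1.359 m/s
Re = VD/ν = 1.359·0.0592/3.50×10^-4 = 230
Re < 2300 → laminar → f = 64/Re = 0.2785

Re ≈ 230; laminar; f = 64/Re ≈ 0.278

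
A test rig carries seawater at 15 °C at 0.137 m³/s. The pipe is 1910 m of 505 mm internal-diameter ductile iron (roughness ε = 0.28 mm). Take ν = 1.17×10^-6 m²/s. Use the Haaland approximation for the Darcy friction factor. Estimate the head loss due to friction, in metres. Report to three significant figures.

V = 4Q/(πD²) = 4·0.137/(π·0.505²) = 0.6840 m/s
Re = VD/ν = 0.6840·0.505/1.17×10^-6 = 2.95×10^5 → turbulent
ε/D = 0.28/505 = 5.54×10^-4
Haaland: f = 0.01840
h_f = f(L/D)V²/(2g) = 0.01840·(1910/0.505)·0.6840²/(2·9.81) = 1.659 m

h_f ≈ 1.66 m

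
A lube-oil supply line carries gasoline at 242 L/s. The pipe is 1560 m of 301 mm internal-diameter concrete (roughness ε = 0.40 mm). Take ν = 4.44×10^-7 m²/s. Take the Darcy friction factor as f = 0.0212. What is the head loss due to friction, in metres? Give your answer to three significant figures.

h_f ≈ 64.8 m

V = 4Q/(πD²) = 4·0.242/(π·0.301²) = 3.401 m/s
h_f = f(L/D)V²/(2g) = 0.02120·(1560/0.301)·3.401²/(2·9.81) = 64.77 m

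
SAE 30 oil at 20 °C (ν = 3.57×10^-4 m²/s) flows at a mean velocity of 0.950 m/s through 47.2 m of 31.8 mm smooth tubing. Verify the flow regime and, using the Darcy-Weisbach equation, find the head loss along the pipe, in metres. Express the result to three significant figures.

h_f ≈ 51.6 m

Re = VD/ν = 0.950·0.03180/3.57×10^-4 = 84.6 → laminar (Re < 2300)
f = 64/Re = 0.7563
h_f = f(L/D)V²/(2g) = 0.7563·(47.2/0.03180)·0.950²/(2·9.81) = 51.64 m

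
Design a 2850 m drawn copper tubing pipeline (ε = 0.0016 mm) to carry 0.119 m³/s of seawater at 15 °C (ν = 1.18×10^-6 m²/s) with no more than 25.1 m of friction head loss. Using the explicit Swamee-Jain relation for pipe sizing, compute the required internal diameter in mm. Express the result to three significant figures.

Swamee-Jain (Type III): D = 0.66·[ε^1.25·(LQ²/(gh_f))^4.75 + ν·Q^9.4·(L/(gh_f))^5.2]^0.04
LQ²/(gh_f) = 0.1639; L/(gh_f) = 11.57
Term 1 = ε^1.25·(…)^4.75 = 1.06×10^-11; Term 2 = ν·Q^9.4·(…)^5.2 = 8.17×10^-10
D = 0.66·(1.06×10^-11 + 8.17×10^-10)^0.04 = 0.2859 m = 286 mm
Check: V = 1.85 m/s, Re = 4.49×10^5, f = 0.01343, h_f = 23.4 m ≈ 25.1 m ✓

D ≈ 286 mm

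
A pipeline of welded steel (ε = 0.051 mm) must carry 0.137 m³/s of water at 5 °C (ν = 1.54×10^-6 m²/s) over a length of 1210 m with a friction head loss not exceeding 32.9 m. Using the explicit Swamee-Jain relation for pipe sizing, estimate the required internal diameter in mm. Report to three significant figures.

D ≈ 249 mm

Swamee-Jain (Type III): D = 0.66·[ε^1.25·(LQ²/(gh_f))^4.75 + ν·Q^9.4·(L/(gh_f))^5.2]^0.04
LQ²/(gh_f) = 0.07037; L/(gh_f) = 3.749
Term 1 = ε^1.25·(…)^4.75 = 1.44×10^-11; Term 2 = ν·Q^9.4·(…)^5.2 = 1.14×10^-11
D = 0.66·(1.44×10^-11 + 1.14×10^-11)^0.04 = 0.2489 m = 249 mm
Check: V = 2.82 m/s, Re = 4.55×10^5, f = 0.01569, h_f = 30.8 m ≈ 32.9 m ✓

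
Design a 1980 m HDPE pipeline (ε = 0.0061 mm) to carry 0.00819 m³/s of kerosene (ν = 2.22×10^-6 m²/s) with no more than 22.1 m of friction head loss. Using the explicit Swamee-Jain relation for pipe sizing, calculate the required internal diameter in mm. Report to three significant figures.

D ≈ 102 mm

Swamee-Jain (Type III): D = 0.66·[ε^1.25·(LQ²/(gh_f))^4.75 + ν·Q^9.4·(L/(gh_f))^5.2]^0.04
LQ²/(gh_f) = 6.126×10^-4; L/(gh_f) = 9.133
Term 1 = ε^1.25·(…)^4.75 = 1.66×10^-22; Term 2 = ν·Q^9.4·(…)^5.2 = 5.33×10^-21
D = 0.66·(1.66×10^-22 + 5.33×10^-21)^0.04 = 0.1021 m = 102 mm
Check: V = 1.000 m/s, Re = 4.60×10^4, f = 0.02139, h_f = 21.1 m ≈ 22.1 m ✓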